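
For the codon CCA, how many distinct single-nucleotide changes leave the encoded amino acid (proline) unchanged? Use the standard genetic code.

Position 1: none → 0 synonymous.
Position 2: none → 0 synonymous.
Position 3: CCU, CCC, CCG → 3 synonymous.
Total: 0 + 0 + 3 = 3.

3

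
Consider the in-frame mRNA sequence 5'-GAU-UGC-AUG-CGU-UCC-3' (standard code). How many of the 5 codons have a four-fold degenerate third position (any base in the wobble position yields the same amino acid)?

Codon 1 GAU (Asp): third position 2-fold.
Codon 2 UGC (Cys): third position 2-fold.
Codon 3 AUG (Met): third position 1-fold.
Codon 4 CGU (Arg): third position 4-fold.
Codon 5 UCC (Ser): third position 4-fold.
Four-fold degenerate third positions: 2.

2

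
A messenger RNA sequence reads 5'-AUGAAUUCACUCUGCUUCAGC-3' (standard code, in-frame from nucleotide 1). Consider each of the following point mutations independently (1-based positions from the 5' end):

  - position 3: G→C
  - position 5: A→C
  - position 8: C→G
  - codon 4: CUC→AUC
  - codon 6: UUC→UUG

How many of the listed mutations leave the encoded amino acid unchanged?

0

Codon 1: AUG (Met) → AUC (Ile) — missense.
Codon 2: AAU (Asn) → ACU (Thr) — missense.
Codon 3: UCA (Ser) → UGA (Stop) — nonsense.
Codon 4: CUC (Leu) → AUC (Ile) — missense.
Codon 6: UUC (Phe) → UUG (Leu) — missense.
Synonymous: 0 of 5.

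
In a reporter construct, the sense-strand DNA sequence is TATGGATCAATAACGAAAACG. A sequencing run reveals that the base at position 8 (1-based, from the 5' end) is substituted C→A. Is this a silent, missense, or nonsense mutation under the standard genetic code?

nonsense

Position 8 falls in codon 3: TCA → Ser.
After the substitution the codon is TAA → Stop.
The new codon is a stop codon, so this is a nonsense mutation.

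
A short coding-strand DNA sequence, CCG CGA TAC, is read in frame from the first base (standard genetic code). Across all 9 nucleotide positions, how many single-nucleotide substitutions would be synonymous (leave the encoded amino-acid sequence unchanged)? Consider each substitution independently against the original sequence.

8

Codon 1 (CCG, Pro): 3 synonymous substitutions.
Codon 2 (CGA, Arg): 4 synonymous substitutions.
Codon 3 (TAC, Tyr): 1 synonymous substitution.
Total: 3 + 4 + 1 = 8.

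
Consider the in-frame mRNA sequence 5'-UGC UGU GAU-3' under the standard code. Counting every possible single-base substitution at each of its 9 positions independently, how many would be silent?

3

Codon 1 (UGC, Cys): 1 synonymous substitution.
Codon 2 (UGU, Cys): 1 synonymous substitution.
Codon 3 (GAU, Asp): 1 synonymous substitution.
Total: 1 + 1 + 1 = 3.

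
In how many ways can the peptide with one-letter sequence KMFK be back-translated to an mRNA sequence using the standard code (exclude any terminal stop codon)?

Lys: 2 codons.
Met: 1 codon.
Phe: 2 codons.
Lys: 2 codons.
2 × 1 × 2 × 2 = 8.

8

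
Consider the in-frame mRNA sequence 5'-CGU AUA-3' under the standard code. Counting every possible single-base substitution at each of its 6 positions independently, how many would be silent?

Codon 1 (CGU, Arg): 3 synonymous substitutions.
Codon 2 (AUA, Ile): 2 synonymous substitutions.
Total: 3 + 2 = 5.

5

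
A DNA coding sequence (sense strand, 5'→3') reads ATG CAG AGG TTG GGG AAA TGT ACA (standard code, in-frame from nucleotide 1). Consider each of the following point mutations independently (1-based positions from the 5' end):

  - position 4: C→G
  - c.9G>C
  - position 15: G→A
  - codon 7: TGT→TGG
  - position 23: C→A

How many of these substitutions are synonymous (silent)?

1

Codon 2: CAG (Gln) → GAG (Glu) — missense.
Codon 3: AGG (Arg) → AGC (Ser) — missense.
Codon 5: GGG (Gly) → GGA (Gly) — synonymous.
Codon 7: TGT (Cys) → TGG (Trp) — missense.
Codon 8: ACA (Thr) → AAA (Lys) — missense.
Synonymous: 1 of 5.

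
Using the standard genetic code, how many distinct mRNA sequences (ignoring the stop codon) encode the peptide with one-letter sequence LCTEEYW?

384

Leu: 6 codons.
Cys: 2 codons.
Thr: 4 codons.
Glu: 2 codons.
Glu: 2 codons.
Tyr: 2 codons.
Trp: 1 codon.
6 × 2 × 4 × 2 × 2 × 2 × 1 = 384.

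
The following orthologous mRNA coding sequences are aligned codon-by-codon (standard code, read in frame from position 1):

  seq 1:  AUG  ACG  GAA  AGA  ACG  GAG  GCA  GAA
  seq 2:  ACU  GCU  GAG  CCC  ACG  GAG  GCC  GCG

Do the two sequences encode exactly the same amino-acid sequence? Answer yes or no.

no

Codon 1: AUG Met / ACU Thr — nonsynonymous.
Codon 2: ACG Thr / GCU Ala — nonsynonymous.
Codon 3: GAA Glu / GAG Glu — synonymous.
Codon 4: AGA Arg / CCC Pro — nonsynonymous.
Codon 5: ACG Thr / ACG Thr — identical.
Codon 6: GAG Glu / GAG Glu — identical.
Codon 7: GCA Ala / GCC Ala — synonymous.
Codon 8: GAA Glu / GCG Ala — nonsynonymous.
Nonsynonymous differences: 4 → different protein.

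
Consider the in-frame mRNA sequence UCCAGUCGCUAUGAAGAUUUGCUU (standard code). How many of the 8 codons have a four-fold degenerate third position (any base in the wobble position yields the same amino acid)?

3

Codon 1 UCC (Ser): third position 4-fold.
Codon 2 AGU (Ser): third position 2-fold.
Codon 3 CGC (Arg): third position 4-fold.
Codon 4 UAU (Tyr): third position 2-fold.
Codon 5 GAA (Glu): third position 2-fold.
Codon 6 GAU (Asp): third position 2-fold.
Codon 7 UUG (Leu): third position 2-fold.
Codon 8 CUU (Leu): third position 4-fold.
Four-fold degenerate third positions: 3.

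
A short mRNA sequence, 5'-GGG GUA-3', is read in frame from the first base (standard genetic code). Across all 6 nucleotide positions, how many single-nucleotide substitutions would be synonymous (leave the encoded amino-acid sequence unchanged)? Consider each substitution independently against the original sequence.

Codon 1 (GGG, Gly): 3 synonymous substitutions.
Codon 2 (GUA, Val): 3 synonymous substitutions.
Total: 3 + 3 = 6.

6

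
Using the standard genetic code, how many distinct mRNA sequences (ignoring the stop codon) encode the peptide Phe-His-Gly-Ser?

96

Phe: 2 codons.
His: 2 codons.
Gly: 4 codons.
Ser: 6 codons.
2 × 2 × 4 × 6 = 96.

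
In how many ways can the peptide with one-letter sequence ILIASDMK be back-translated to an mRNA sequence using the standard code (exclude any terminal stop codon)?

5184

Ile: 3 codons.
Leu: 6 codons.
Ile: 3 codons.
Ala: 4 codons.
Ser: 6 codons.
Asp: 2 codons.
Met: 1 codon.
Lys: 2 codons.
3 × 6 × 3 × 4 × 6 × 2 × 1 × 2 = 5184.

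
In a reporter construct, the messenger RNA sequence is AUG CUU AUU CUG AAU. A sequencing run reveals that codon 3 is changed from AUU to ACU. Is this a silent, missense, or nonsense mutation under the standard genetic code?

Position 8 falls in codon 3: AUU → Ile.
After the substitution the codon is ACU → Thr.
Ile ≠ Thr, so this is a missense mutation.

missense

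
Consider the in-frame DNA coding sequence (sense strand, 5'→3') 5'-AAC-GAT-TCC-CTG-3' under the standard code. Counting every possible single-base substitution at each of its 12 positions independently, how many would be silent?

9

Codon 1 (AAC, Asn): 1 synonymous substitution.
Codon 2 (GAT, Asp): 1 synonymous substitution.
Codon 3 (TCC, Ser): 3 synonymous substitutions.
Codon 4 (CTG, Leu): 4 synonymous substitutions.
Total: 1 + 1 + 3 + 4 = 9.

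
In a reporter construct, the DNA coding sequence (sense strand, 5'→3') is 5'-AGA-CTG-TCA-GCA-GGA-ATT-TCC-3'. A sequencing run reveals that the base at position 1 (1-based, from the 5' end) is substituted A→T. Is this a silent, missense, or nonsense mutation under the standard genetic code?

nonsense

Position 1 falls in codon 1: AGA → Arg.
After the substitution the codon is TGA → Stop.
The new codon is a stop codon, so this is a nonsense mutation.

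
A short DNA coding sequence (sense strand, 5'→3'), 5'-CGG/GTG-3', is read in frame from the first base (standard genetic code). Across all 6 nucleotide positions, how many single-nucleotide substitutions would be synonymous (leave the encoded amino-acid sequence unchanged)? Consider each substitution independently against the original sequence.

Codon 1 (CGG, Arg): 4 synonymous substitutions.
Codon 2 (GTG, Val): 3 synonymous substitutions.
Total: 4 + 3 = 7.

7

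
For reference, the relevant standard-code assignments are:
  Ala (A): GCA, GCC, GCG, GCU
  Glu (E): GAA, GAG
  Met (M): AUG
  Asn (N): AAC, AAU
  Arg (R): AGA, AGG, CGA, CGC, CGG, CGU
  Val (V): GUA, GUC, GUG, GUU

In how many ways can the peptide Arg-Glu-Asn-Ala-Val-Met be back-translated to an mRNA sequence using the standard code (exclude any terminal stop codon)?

Arg: 6 codons.
Glu: 2 codons.
Asn: 2 codons.
Ala: 4 codons.
Val: 4 codons.
Met: 1 codon.
6 × 2 × 2 × 4 × 4 × 1 = 384.

384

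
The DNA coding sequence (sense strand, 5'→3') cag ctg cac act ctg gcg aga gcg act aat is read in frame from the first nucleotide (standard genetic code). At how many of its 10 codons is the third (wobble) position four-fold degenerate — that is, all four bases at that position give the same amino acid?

Codon 1 CAG (Gln): third position 2-fold.
Codon 2 CTG (Leu): third position 4-fold.
Codon 3 CAC (His): third position 2-fold.
Codon 4 ACT (Thr): third position 4-fold.
Codon 5 CTG (Leu): third position 4-fold.
Codon 6 GCG (Ala): third position 4-fold.
Codon 7 AGA (Arg): third position 2-fold.
Codon 8 GCG (Ala): third position 4-fold.
Codon 9 ACT (Thr): third position 4-fold.
Codon 10 AAT (Asn): third position 2-fold.
Four-fold degenerate third positions: 6.

6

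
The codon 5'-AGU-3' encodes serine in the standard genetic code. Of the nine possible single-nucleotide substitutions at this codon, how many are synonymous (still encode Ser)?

Position 1: none → 0 synonymous.
Position 2: none → 0 synonymous.
Position 3: AGC → 1 synonymous.
Total: 0 + 0 + 1 = 1.

1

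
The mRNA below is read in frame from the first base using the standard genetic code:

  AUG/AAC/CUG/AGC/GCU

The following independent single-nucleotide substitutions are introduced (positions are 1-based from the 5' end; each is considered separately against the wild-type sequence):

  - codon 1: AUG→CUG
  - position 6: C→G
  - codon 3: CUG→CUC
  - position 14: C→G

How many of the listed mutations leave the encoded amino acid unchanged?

1

Codon 1: AUG (Met) → CUG (Leu) — missense.
Codon 2: AAC (Asn) → AAG (Lys) — missense.
Codon 3: CUG (Leu) → CUC (Leu) — synonymous.
Codon 5: GCU (Ala) → GGU (Gly) — missense.
Synonymous: 1 of 4.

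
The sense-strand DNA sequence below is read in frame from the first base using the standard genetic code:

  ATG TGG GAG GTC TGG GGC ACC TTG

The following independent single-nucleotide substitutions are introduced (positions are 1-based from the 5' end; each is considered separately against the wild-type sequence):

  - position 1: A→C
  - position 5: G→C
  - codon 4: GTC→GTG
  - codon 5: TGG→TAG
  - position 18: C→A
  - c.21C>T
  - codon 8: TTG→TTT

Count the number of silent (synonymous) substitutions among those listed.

3

Codon 1: ATG (Met) → CTG (Leu) — missense.
Codon 2: TGG (Trp) → TCG (Ser) — missense.
Codon 4: GTC (Val) → GTG (Val) — synonymous.
Codon 5: TGG (Trp) → TAG (Stop) — nonsense.
Codon 6: GGC (Gly) → GGA (Gly) — synonymous.
Codon 7: ACC (Thr) → ACT (Thr) — synonymous.
Codon 8: TTG (Leu) → TTT (Phe) — missense.
Synonymous: 3 of 7.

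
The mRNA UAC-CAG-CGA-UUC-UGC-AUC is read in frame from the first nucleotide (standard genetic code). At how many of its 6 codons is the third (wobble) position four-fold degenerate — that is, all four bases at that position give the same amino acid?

1

Codon 1 UAC (Tyr): third position 2-fold.
Codon 2 CAG (Gln): third position 2-fold.
Codon 3 CGA (Arg): third position 4-fold.
Codon 4 UUC (Phe): third position 2-fold.
Codon 5 UGC (Cys): third position 2-fold.
Codon 6 AUC (Ile): third position 3-fold.
Four-fold degenerate third positions: 1.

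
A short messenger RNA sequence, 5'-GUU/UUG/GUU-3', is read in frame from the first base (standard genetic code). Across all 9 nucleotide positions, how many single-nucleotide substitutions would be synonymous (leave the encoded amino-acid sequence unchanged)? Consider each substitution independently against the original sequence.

Codon 1 (GUU, Val): 3 synonymous substitutions.
Codon 2 (UUG, Leu): 2 synonymous substitutions.
Codon 3 (GUU, Val): 3 synonymous substitutions.
Total: 3 + 2 + 3 = 8.

8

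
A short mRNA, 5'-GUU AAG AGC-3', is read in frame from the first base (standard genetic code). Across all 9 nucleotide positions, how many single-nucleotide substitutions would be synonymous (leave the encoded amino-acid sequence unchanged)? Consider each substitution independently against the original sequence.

Codon 1 (GUU, Val): 3 synonymous substitutions.
Codon 2 (AAG, Lys): 1 synonymous substitution.
Codon 3 (AGC, Ser): 1 synonymous substitution.
Total: 3 + 1 + 1 = 5.

5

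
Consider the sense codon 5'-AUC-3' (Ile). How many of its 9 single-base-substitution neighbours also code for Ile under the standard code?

2

Position 1: none → 0 synonymous.
Position 2: none → 0 synonymous.
Position 3: AUU, AUA → 2 synonymous.
Total: 0 + 0 + 2 = 2.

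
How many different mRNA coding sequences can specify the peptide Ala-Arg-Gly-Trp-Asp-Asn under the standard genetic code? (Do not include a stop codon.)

Ala: 4 codons.
Arg: 6 codons.
Gly: 4 codons.
Trp: 1 codon.
Asp: 2 codons.
Asn: 2 codons.
4 × 6 × 4 × 1 × 2 × 2 = 384.

384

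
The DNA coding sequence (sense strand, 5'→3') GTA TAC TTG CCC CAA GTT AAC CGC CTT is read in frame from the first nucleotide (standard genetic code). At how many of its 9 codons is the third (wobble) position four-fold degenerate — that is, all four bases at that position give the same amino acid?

Codon 1 GTA (Val): third position 4-fold.
Codon 2 TAC (Tyr): third position 2-fold.
Codon 3 TTG (Leu): third position 2-fold.
Codon 4 CCC (Pro): third position 4-fold.
Codon 5 CAA (Gln): third position 2-fold.
Codon 6 GTT (Val): third position 4-fold.
Codon 7 AAC (Asn): third position 2-fold.
Codon 8 CGC (Arg): third position 4-fold.
Codon 9 CTT (Leu): third position 4-fold.
Four-fold degenerate third positions: 5.

5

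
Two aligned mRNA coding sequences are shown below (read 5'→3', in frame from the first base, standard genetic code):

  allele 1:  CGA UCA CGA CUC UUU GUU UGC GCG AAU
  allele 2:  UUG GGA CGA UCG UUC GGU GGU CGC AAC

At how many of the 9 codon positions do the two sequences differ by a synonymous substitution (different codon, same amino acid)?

Codon 1: CGA Arg / UUG Leu — nonsynonymous.
Codon 2: UCA Ser / GGA Gly — nonsynonymous.
Codon 3: CGA Arg / CGA Arg — identical.
Codon 4: CUC Leu / UCG Ser — nonsynonymous.
Codon 5: UUU Phe / UUC Phe — synonymous.
Codon 6: GUU Val / GGU Gly — nonsynonymous.
Codon 7: UGC Cys / GGU Gly — nonsynonymous.
Codon 8: GCG Ala / CGC Arg — nonsynonymous.
Codon 9: AAU Asn / AAC Asn — synonymous.
Synonymous differences: 2.

2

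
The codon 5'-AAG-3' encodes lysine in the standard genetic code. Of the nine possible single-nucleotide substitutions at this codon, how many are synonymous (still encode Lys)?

1

Position 1: none → 0 synonymous.
Position 2: none → 0 synonymous.
Position 3: AAA → 1 synonymous.
Total: 0 + 0 + 1 = 1.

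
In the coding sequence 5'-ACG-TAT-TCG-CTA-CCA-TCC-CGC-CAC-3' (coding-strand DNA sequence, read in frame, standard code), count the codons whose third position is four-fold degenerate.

6

Codon 1 ACG (Thr): third position 4-fold.
Codon 2 TAT (Tyr): third position 2-fold.
Codon 3 TCG (Ser): third position 4-fold.
Codon 4 CTA (Leu): third position 4-fold.
Codon 5 CCA (Pro): third position 4-fold.
Codon 6 TCC (Ser): third position 4-fold.
Codon 7 CGC (Arg): third position 4-fold.
Codon 8 CAC (His): third position 2-fold.
Four-fold degenerate third positions: 6.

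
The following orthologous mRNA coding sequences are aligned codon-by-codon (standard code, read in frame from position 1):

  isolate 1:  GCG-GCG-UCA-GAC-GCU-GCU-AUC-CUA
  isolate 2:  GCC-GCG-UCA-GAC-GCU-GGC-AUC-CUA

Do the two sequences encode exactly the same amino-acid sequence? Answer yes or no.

Codon 1: GCG Ala / GCC Ala — synonymous.
Codon 2: GCG Ala / GCG Ala — identical.
Codon 3: UCA Ser / UCA Ser — identical.
Codon 4: GAC Asp / GAC Asp — identical.
Codon 5: GCU Ala / GCU Ala — identical.
Codon 6: GCU Ala / GGC Gly — nonsynonymous.
Codon 7: AUC Ile / AUC Ile — identical.
Codon 8: CUA Leu / CUA Leu — identical.
Nonsynonymous differences: 1 → different protein.

no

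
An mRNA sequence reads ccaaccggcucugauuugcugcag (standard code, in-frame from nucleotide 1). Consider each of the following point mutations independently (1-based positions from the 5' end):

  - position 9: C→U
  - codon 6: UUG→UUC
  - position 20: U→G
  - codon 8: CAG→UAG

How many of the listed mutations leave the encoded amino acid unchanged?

1

Codon 3: GGC (Gly) → GGU (Gly) — synonymous.
Codon 6: UUG (Leu) → UUC (Phe) — missense.
Codon 7: CUG (Leu) → CGG (Arg) — missense.
Codon 8: CAG (Gln) → UAG (Stop) — nonsense.
Synonymous: 1 of 4.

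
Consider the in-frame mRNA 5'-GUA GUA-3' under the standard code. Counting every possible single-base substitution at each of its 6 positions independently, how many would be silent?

6

Codon 1 (GUA, Val): 3 synonymous substitutions.
Codon 2 (GUA, Val): 3 synonymous substitutions.
Total: 3 + 3 = 6.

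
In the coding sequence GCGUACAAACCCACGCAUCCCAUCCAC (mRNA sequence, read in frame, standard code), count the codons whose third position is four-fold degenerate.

Codon 1 GCG (Ala): third position 4-fold.
Codon 2 UAC (Tyr): third position 2-fold.
Codon 3 AAA (Lys): third position 2-fold.
Codon 4 CCC (Pro): third position 4-fold.
Codon 5 ACG (Thr): third position 4-fold.
Codon 6 CAU (His): third position 2-fold.
Codon 7 CCC (Pro): third position 4-fold.
Codon 8 AUC (Ile): third position 3-fold.
Codon 9 CAC (His): third position 2-fold.
Four-fold degenerate third positions: 4.

4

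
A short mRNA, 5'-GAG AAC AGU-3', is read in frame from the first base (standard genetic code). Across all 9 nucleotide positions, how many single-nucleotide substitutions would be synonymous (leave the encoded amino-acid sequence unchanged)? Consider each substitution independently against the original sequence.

Codon 1 (GAG, Glu): 1 synonymous substitution.
Codon 2 (AAC, Asn): 1 synonymous substitution.
Codon 3 (AGU, Ser): 1 synonymous substitution.
Total: 1 + 1 + 1 = 3.

3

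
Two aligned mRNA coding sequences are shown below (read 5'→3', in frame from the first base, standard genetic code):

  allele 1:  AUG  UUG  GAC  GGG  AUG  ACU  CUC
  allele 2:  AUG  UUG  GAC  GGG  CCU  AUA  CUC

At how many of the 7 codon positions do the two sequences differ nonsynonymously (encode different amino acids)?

Codon 1: AUG Met / AUG Met — identical.
Codon 2: UUG Leu / UUG Leu — identical.
Codon 3: GAC Asp / GAC Asp — identical.
Codon 4: GGG Gly / GGG Gly — identical.
Codon 5: AUG Met / CCU Pro — nonsynonymous.
Codon 6: ACU Thr / AUA Ile — nonsynonymous.
Codon 7: CUC Leu / CUC Leu — identical.
Nonsynonymous differences: 2.

2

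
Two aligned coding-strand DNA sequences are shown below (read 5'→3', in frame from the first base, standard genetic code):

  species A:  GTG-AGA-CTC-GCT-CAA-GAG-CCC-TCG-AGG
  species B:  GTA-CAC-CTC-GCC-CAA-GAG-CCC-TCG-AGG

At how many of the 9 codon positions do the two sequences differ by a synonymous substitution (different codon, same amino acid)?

2

Codon 1: GTG Val / GTA Val — synonymous.
Codon 2: AGA Arg / CAC His — nonsynonymous.
Codon 3: CTC Leu / CTC Leu — identical.
Codon 4: GCT Ala / GCC Ala — synonymous.
Codon 5: CAA Gln / CAA Gln — identical.
Codon 6: GAG Glu / GAG Glu — identical.
Codon 7: CCC Pro / CCC Pro — identical.
Codon 8: TCG Ser / TCG Ser — identical.
Codon 9: AGG Arg / AGG Arg — identical.
Synonymous differences: 2.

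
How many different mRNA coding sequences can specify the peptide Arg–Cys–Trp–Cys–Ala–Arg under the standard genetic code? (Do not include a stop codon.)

576

Arg: 6 codons.
Cys: 2 codons.
Trp: 1 codon.
Cys: 2 codons.
Ala: 4 codons.
Arg: 6 codons.
6 × 2 × 1 × 2 × 4 × 6 = 576.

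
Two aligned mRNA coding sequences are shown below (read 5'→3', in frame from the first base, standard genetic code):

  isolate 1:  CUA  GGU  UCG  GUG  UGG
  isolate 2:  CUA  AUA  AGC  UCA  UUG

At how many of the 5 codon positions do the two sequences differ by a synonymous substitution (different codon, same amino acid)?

Codon 1: CUA Leu / CUA Leu — identical.
Codon 2: GGU Gly / AUA Ile — nonsynonymous.
Codon 3: UCG Ser / AGC Ser — synonymous.
Codon 4: GUG Val / UCA Ser — nonsynonymous.
Codon 5: UGG Trp / UUG Leu — nonsynonymous.
Synonymous differences: 1.

1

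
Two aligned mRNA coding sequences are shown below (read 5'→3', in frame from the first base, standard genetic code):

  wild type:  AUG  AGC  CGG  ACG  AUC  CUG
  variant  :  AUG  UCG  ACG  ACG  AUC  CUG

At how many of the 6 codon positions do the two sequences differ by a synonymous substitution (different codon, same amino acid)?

1

Codon 1: AUG Met / AUG Met — identical.
Codon 2: AGC Ser / UCG Ser — synonymous.
Codon 3: CGG Arg / ACG Thr — nonsynonymous.
Codon 4: ACG Thr / ACG Thr — identical.
Codon 5: AUC Ile / AUC Ile — identical.
Codon 6: CUG Leu / CUG Leu — identical.
Synonymous differences: 1.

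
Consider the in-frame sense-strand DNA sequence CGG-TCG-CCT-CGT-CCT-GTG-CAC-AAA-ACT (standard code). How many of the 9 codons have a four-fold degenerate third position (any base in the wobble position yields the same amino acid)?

Codon 1 CGG (Arg): third position 4-fold.
Codon 2 TCG (Ser): third position 4-fold.
Codon 3 CCT (Pro): third position 4-fold.
Codon 4 CGT (Arg): third position 4-fold.
Codon 5 CCT (Pro): third position 4-fold.
Codon 6 GTG (Val): third position 4-fold.
Codon 7 CAC (His): third position 2-fold.
Codon 8 AAA (Lys): third position 2-fold.
Codon 9 ACT (Thr): third position 4-fold.
Four-fold degenerate third positions: 7.

7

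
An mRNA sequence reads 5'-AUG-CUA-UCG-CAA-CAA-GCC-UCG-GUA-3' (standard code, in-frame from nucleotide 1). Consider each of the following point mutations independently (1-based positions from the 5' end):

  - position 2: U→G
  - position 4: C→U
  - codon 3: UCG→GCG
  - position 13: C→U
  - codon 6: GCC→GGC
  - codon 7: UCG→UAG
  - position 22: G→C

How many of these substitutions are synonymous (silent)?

1

Codon 1: AUG (Met) → AGG (Arg) — missense.
Codon 2: CUA (Leu) → UUA (Leu) — synonymous.
Codon 3: UCG (Ser) → GCG (Ala) — missense.
Codon 5: CAA (Gln) → UAA (Stop) — nonsense.
Codon 6: GCC (Ala) → GGC (Gly) — missense.
Codon 7: UCG (Ser) → UAG (Stop) — nonsense.
Codon 8: GUA (Val) → CUA (Leu) — missense.
Synonymous: 1 of 7.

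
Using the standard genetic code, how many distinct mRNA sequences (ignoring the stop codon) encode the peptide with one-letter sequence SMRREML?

Ser: 6 codons.
Met: 1 codon.
Arg: 6 codons.
Arg: 6 codons.
Glu: 2 codons.
Met: 1 codon.
Leu: 6 codons.
6 × 1 × 6 × 6 × 2 × 1 × 6 = 2592.

2592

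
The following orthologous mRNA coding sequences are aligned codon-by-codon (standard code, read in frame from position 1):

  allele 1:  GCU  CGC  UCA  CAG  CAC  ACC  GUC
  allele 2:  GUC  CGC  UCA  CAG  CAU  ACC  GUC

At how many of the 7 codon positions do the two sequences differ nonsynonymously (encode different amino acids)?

1

Codon 1: GCU Ala / GUC Val — nonsynonymous.
Codon 2: CGC Arg / CGC Arg — identical.
Codon 3: UCA Ser / UCA Ser — identical.
Codon 4: CAG Gln / CAG Gln — identical.
Codon 5: CAC His / CAU His — synonymous.
Codon 6: ACC Thr / ACC Thr — identical.
Codon 7: GUC Val / GUC Val — identical.
Nonsynonymous differences: 1.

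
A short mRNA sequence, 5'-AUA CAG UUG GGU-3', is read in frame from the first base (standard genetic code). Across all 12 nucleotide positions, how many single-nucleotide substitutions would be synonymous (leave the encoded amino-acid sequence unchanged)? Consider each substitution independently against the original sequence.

Codon 1 (AUA, Ile): 2 synonymous substitutions.
Codon 2 (CAG, Gln): 1 synonymous substitution.
Codon 3 (UUG, Leu): 2 synonymous substitutions.
Codon 4 (GGU, Gly): 3 synonymous substitutions.
Total: 2 + 1 + 2 + 3 = 8.

8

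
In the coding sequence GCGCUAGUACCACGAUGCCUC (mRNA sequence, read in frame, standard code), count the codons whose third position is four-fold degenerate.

Codon 1 GCG (Ala): third position 4-fold.
Codon 2 CUA (Leu): third position 4-fold.
Codon 3 GUA (Val): third position 4-fold.
Codon 4 CCA (Pro): third position 4-fold.
Codon 5 CGA (Arg): third position 4-fold.
Codon 6 UGC (Cys): third position 2-fold.
Codon 7 CUC (Leu): third position 4-fold.
Four-fold degenerate third positions: 6.

6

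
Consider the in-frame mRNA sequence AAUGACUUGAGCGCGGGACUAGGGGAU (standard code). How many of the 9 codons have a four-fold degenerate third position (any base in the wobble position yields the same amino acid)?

Codon 1 AAU (Asn): third position 2-fold.
Codon 2 GAC (Asp): third position 2-fold.
Codon 3 UUG (Leu): third position 2-fold.
Codon 4 AGC (Ser): third position 2-fold.
Codon 5 GCG (Ala): third position 4-fold.
Codon 6 GGA (Gly): third position 4-fold.
Codon 7 CUA (Leu): third position 4-fold.
Codon 8 GGG (Gly): third position 4-fold.
Codon 9 GAU (Asp): third position 2-fold.
Four-fold degenerate third positions: 4.

4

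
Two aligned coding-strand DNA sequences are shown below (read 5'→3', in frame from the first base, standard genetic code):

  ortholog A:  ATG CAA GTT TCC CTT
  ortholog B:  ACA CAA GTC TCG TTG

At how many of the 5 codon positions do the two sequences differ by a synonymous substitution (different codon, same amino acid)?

Codon 1: ATG Met / ACA Thr — nonsynonymous.
Codon 2: CAA Gln / CAA Gln — identical.
Codon 3: GTT Val / GTC Val — synonymous.
Codon 4: TCC Ser / TCG Ser — synonymous.
Codon 5: CTT Leu / TTG Leu — synonymous.
Synonymous differences: 3.

3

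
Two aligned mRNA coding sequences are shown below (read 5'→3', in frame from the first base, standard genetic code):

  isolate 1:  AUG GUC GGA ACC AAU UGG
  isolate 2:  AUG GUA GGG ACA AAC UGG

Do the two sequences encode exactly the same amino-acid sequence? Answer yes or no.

Codon 1: AUG Met / AUG Met — identical.
Codon 2: GUC Val / GUA Val — synonymous.
Codon 3: GGA Gly / GGG Gly — synonymous.
Codon 4: ACC Thr / ACA Thr — synonymous.
Codon 5: AAU Asn / AAC Asn — synonymous.
Codon 6: UGG Trp / UGG Trp — identical.
Nonsynonymous differences: 0 → same protein.

yes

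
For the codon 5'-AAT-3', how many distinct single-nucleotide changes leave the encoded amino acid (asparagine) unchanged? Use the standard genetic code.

1

Position 1: none → 0 synonymous.
Position 2: none → 0 synonymous.
Position 3: AAC → 1 synonymous.
Total: 0 + 0 + 1 = 1.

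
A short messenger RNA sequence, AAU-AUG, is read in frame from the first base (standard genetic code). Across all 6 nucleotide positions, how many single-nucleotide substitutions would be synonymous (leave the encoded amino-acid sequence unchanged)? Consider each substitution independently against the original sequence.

Codon 1 (AAU, Asn): 1 synonymous substitution.
Codon 2 (AUG, Met): 0 synonymous substitutions.
Total: 1 + 0 = 1.

1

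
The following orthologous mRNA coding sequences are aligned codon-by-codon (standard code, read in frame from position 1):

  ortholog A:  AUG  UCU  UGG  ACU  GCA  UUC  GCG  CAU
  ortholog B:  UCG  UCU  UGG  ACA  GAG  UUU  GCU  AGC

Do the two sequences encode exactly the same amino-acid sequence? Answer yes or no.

Codon 1: AUG Met / UCG Ser — nonsynonymous.
Codon 2: UCU Ser / UCU Ser — identical.
Codon 3: UGG Trp / UGG Trp — identical.
Codon 4: ACU Thr / ACA Thr — synonymous.
Codon 5: GCA Ala / GAG Glu — nonsynonymous.
Codon 6: UUC Phe / UUU Phe — synonymous.
Codon 7: GCG Ala / GCU Ala — synonymous.
Codon 8: CAU His / AGC Ser — nonsynonymous.
Nonsynonymous differences: 3 → different protein.

no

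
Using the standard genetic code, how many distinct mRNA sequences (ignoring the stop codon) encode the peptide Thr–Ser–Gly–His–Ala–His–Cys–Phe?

6144

Thr: 4 codons.
Ser: 6 codons.
Gly: 4 codons.
His: 2 codons.
Ala: 4 codons.
His: 2 codons.
Cys: 2 codons.
Phe: 2 codons.
4 × 6 × 4 × 2 × 4 × 2 × 2 × 2 = 6144.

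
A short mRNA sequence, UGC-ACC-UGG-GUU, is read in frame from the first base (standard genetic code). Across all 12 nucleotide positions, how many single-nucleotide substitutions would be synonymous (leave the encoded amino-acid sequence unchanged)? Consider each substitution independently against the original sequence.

7

Codon 1 (UGC, Cys): 1 synonymous substitution.
Codon 2 (ACC, Thr): 3 synonymous substitutions.
Codon 3 (UGG, Trp): 0 synonymous substitutions.
Codon 4 (GUU, Val): 3 synonymous substitutions.
Total: 1 + 3 + 0 + 3 = 7.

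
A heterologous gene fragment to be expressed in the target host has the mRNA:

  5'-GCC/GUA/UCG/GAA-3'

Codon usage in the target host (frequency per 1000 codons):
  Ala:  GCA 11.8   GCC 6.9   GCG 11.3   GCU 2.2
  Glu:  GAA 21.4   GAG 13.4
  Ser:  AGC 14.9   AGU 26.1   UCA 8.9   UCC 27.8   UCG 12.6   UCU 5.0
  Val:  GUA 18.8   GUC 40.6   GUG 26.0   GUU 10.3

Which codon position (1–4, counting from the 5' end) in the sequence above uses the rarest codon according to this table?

Codon 1 GCC (Ala): 6.9 per 1000.
Codon 2 GUA (Val): 18.8 per 1000.
Codon 3 UCG (Ser): 12.6 per 1000.
Codon 4 GAA (Glu): 21.4 per 1000.
Lowest frequency is 6.9 at codon 1.

1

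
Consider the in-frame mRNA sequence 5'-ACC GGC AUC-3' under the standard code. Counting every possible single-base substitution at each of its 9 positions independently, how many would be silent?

Codon 1 (ACC, Thr): 3 synonymous substitutions.
Codon 2 (GGC, Gly): 3 synonymous substitutions.
Codon 3 (AUC, Ile): 2 synonymous substitutions.
Total: 3 + 3 + 2 = 8.

8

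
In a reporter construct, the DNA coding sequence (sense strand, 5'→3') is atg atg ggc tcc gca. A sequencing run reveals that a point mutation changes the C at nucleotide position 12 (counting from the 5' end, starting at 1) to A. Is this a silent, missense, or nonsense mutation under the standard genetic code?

silent

Position 12 falls in codon 4: TCC → Ser.
After the substitution the codon is TCA → Ser.
Both encode Ser, so the change is synonymous.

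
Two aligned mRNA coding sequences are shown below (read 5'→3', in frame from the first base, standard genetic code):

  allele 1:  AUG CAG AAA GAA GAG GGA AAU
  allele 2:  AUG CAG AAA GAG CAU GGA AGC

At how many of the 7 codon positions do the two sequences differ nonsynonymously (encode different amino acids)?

Codon 1: AUG Met / AUG Met — identical.
Codon 2: CAG Gln / CAG Gln — identical.
Codon 3: AAA Lys / AAA Lys — identical.
Codon 4: GAA Glu / GAG Glu — synonymous.
Codon 5: GAG Glu / CAU His — nonsynonymous.
Codon 6: GGA Gly / GGA Gly — identical.
Codon 7: AAU Asn / AGC Ser — nonsynonymous.
Nonsynonymous differences: 2.

2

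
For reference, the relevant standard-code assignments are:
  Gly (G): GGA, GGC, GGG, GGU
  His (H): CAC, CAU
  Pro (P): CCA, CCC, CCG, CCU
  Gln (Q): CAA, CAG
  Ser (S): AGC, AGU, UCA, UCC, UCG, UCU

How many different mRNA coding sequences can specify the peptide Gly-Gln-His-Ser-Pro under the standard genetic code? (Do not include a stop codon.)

Gly: 4 codons.
Gln: 2 codons.
His: 2 codons.
Ser: 6 codons.
Pro: 4 codons.
4 × 2 × 2 × 6 × 4 = 384.

384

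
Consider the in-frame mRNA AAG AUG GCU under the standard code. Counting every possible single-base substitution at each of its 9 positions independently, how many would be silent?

4

Codon 1 (AAG, Lys): 1 synonymous substitution.
Codon 2 (AUG, Met): 0 synonymous substitutions.
Codon 3 (GCU, Ala): 3 synonymous substitutions.
Total: 1 + 0 + 3 = 4.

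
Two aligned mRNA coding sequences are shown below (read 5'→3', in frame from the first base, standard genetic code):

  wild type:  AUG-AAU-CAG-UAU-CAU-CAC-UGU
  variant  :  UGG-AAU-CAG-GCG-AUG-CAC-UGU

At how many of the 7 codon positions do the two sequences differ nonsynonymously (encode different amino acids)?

3

Codon 1: AUG Met / UGG Trp — nonsynonymous.
Codon 2: AAU Asn / AAU Asn — identical.
Codon 3: CAG Gln / CAG Gln — identical.
Codon 4: UAU Tyr / GCG Ala — nonsynonymous.
Codon 5: CAU His / AUG Met — nonsynonymous.
Codon 6: CAC His / CAC His — identical.
Codon 7: UGU Cys / UGU Cys — identical.
Nonsynonymous differences: 3.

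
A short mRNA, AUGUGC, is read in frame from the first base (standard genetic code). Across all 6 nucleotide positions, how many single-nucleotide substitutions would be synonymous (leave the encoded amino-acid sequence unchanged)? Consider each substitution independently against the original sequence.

1

Codon 1 (AUG, Met): 0 synonymous substitutions.
Codon 2 (UGC, Cys): 1 synonymous substitution.
Total: 0 + 1 = 1.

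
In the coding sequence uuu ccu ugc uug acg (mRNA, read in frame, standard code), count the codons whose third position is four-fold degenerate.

Codon 1 UUU (Phe): third position 2-fold.
Codon 2 CCU (Pro): third position 4-fold.
Codon 3 UGC (Cys): third position 2-fold.
Codon 4 UUG (Leu): third position 2-fold.
Codon 5 ACG (Thr): third position 4-fold.
Four-fold degenerate third positions: 2.

2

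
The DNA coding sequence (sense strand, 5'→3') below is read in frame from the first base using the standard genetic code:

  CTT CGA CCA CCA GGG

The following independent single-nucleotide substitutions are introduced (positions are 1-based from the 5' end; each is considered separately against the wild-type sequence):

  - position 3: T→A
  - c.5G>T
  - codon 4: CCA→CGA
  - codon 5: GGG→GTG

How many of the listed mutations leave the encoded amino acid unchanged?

Codon 1: CTT (Leu) → CTA (Leu) — synonymous.
Codon 2: CGA (Arg) → CTA (Leu) — missense.
Codon 4: CCA (Pro) → CGA (Arg) — missense.
Codon 5: GGG (Gly) → GTG (Val) — missense.
Synonymous: 1 of 4.

1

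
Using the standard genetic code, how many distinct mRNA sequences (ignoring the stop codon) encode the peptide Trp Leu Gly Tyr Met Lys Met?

96

Trp: 1 codon.
Leu: 6 codons.
Gly: 4 codons.
Tyr: 2 codons.
Met: 1 codon.
Lys: 2 codons.
Met: 1 codon.
1 × 6 × 4 × 2 × 1 × 2 × 1 = 96.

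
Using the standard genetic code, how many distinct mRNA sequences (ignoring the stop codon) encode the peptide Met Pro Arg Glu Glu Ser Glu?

1152

Met: 1 codon.
Pro: 4 codons.
Arg: 6 codons.
Glu: 2 codons.
Glu: 2 codons.
Ser: 6 codons.
Glu: 2 codons.
1 × 4 × 6 × 2 × 2 × 6 × 2 = 1152.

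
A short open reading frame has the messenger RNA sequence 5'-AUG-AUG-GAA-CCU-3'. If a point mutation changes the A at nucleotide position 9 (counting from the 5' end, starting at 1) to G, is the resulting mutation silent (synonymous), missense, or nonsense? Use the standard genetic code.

silent

Position 9 falls in codon 3: GAA → Glu.
After the substitution the codon is GAG → Glu.
Both encode Glu, so the change is synonymous.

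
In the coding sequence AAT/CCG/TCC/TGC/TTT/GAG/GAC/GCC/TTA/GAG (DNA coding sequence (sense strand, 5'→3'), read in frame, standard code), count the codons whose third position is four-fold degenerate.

3

Codon 1 AAT (Asn): third position 2-fold.
Codon 2 CCG (Pro): third position 4-fold.
Codon 3 TCC (Ser): third position 4-fold.
Codon 4 TGC (Cys): third position 2-fold.
Codon 5 TTT (Phe): third position 2-fold.
Codon 6 GAG (Glu): third position 2-fold.
Codon 7 GAC (Asp): third position 2-fold.
Codon 8 GCC (Ala): third position 4-fold.
Codon 9 TTA (Leu): third position 2-fold.
Codon 10 GAG (Glu): third position 2-fold.
Four-fold degenerate third positions: 3.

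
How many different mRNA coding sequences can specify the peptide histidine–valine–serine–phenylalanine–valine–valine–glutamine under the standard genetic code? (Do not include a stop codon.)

3072

His: 2 codons.
Val: 4 codons.
Ser: 6 codons.
Phe: 2 codons.
Val: 4 codons.
Val: 4 codons.
Gln: 2 codons.
2 × 4 × 6 × 2 × 4 × 4 × 2 = 3072.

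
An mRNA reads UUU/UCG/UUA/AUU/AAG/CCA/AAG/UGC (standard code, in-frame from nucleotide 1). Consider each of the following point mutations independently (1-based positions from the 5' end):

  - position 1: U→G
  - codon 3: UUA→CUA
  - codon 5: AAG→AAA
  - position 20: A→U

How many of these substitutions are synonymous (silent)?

Codon 1: UUU (Phe) → GUU (Val) — missense.
Codon 3: UUA (Leu) → CUA (Leu) — synonymous.
Codon 5: AAG (Lys) → AAA (Lys) — synonymous.
Codon 7: AAG (Lys) → AUG (Met) — missense.
Synonymous: 2 of 4.

2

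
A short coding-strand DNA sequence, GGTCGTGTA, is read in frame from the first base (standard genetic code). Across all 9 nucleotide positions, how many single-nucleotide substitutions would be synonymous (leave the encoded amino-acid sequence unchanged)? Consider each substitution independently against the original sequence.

Codon 1 (GGT, Gly): 3 synonymous substitutions.
Codon 2 (CGT, Arg): 3 synonymous substitutions.
Codon 3 (GTA, Val): 3 synonymous substitutions.
Total: 3 + 3 + 3 = 9.

9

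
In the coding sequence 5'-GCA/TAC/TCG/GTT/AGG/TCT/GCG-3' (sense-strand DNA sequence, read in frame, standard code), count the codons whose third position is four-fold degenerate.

5

Codon 1 GCA (Ala): third position 4-fold.
Codon 2 TAC (Tyr): third position 2-fold.
Codon 3 TCG (Ser): third position 4-fold.
Codon 4 GTT (Val): third position 4-fold.
Codon 5 AGG (Arg): third position 2-fold.
Codon 6 TCT (Ser): third position 4-fold.
Codon 7 GCG (Ala): third position 4-fold.
Four-fold degenerate third positions: 5.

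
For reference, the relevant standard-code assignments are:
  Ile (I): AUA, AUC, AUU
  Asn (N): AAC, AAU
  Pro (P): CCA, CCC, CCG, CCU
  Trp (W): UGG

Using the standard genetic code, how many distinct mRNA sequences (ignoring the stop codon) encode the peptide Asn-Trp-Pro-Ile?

Asn: 2 codons.
Trp: 1 codon.
Pro: 4 codons.
Ile: 3 codons.
2 × 1 × 4 × 3 = 24.

24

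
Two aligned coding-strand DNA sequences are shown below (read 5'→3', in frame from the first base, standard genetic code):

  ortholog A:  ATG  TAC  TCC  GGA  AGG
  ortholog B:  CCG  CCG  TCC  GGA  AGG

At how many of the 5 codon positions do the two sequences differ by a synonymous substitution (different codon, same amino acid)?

0

Codon 1: ATG Met / CCG Pro — nonsynonymous.
Codon 2: TAC Tyr / CCG Pro — nonsynonymous.
Codon 3: TCC Ser / TCC Ser — identical.
Codon 4: GGA Gly / GGA Gly — identical.
Codon 5: AGG Arg / AGG Arg — identical.
Synonymous differences: 0.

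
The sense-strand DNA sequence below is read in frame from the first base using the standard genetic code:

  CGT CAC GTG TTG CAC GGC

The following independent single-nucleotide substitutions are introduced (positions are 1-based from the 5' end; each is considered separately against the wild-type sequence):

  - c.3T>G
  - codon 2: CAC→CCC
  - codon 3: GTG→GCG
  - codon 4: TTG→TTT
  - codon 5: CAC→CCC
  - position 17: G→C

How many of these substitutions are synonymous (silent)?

Codon 1: CGT (Arg) → CGG (Arg) — synonymous.
Codon 2: CAC (His) → CCC (Pro) — missense.
Codon 3: GTG (Val) → GCG (Ala) — missense.
Codon 4: TTG (Leu) → TTT (Phe) — missense.
Codon 5: CAC (His) → CCC (Pro) — missense.
Codon 6: GGC (Gly) → GCC (Ala) — missense.
Synonymous: 1 of 6.

1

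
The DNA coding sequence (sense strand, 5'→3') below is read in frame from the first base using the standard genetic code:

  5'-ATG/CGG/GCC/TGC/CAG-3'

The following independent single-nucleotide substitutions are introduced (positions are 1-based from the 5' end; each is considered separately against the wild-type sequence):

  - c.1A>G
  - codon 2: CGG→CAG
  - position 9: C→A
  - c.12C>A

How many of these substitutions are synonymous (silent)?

Codon 1: ATG (Met) → GTG (Val) — missense.
Codon 2: CGG (Arg) → CAG (Gln) — missense.
Codon 3: GCC (Ala) → GCA (Ala) — synonymous.
Codon 4: TGC (Cys) → TGA (Stop) — nonsense.
Synonymous: 1 of 4.

1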